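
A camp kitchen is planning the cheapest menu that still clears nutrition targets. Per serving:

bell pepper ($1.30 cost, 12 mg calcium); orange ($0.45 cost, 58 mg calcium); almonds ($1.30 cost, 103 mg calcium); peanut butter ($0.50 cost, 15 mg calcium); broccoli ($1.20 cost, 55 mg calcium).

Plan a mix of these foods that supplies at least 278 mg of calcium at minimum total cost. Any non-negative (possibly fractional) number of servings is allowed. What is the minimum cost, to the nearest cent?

$2.16

Cost per mg of calcium: orange $0.0078, almonds $0.0126, broccoli $0.0218, peanut butter $0.0333, bell pepper $0.1083.
With no serving limits, use only orange: 278 mg / 58 mg = 4.793 servings × $0.45 = $2.16.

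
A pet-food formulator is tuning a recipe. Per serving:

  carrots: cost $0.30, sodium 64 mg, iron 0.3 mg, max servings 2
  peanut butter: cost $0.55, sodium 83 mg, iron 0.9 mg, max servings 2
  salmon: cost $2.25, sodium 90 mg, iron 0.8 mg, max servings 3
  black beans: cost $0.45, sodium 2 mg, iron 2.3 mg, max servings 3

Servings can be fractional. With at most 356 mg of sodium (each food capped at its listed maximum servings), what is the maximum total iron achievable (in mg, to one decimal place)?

10.3 mg

Iron per mg sodium: black beans 1.15, peanut butter 0.01084, salmon 0.008889, carrots 0.004687.
Take 3 servings of black beans: uses 6 mg sodium, +6.9 mg iron (running total 6.9 mg).
Take 2 servings of peanut butter: uses 166 mg sodium, +1.8 mg iron (running total 8.7 mg).
Take 2.044 servings of salmon: uses 184 mg sodium, +1.6 mg iron (running total 10.3 mg).
Greedy by best ratio exhausts the sodium allowance optimally: 10.3 mg.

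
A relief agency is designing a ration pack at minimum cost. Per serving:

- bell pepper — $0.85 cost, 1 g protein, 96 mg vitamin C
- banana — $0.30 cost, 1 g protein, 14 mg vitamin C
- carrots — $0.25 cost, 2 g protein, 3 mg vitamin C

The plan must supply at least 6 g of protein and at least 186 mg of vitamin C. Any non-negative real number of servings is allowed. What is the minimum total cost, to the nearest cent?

$2.11

Compare the cost at each extreme point of the feasible region.
bell pepper only: max(6/1, 186/96) = 6 servings → $5.10.
banana only: max(6/1, 186/14) = 13.29 servings → $3.99.
carrots only: max(6/2, 186/3) = 62 servings → $15.50.
bell pepper + banana with both tight: 1.244 servings and 4.756 servings → $2.48.
bell pepper + carrots with both tight: 1.873 servings and 2.063 servings → $2.11.
banana + carrots: intersection lies outside the first quadrant.
The minimum over all feasible corners is $2.11.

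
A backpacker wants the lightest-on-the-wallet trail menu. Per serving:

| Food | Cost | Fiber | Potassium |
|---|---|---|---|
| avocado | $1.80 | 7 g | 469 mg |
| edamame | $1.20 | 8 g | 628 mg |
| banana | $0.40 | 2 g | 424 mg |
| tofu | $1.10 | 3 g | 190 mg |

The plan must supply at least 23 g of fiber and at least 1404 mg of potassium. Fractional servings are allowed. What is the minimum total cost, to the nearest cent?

$3.45

With two linear requirements the optimum uses one or two foods; enumerate the corners.
avocado only: max(23/7, 1404/469) = 3.286 servings → $5.91.
edamame only: max(23/8, 1404/628) = 2.875 servings → $3.45.
banana only: max(23/2, 1404/424) = 11.5 servings → $4.60.
tofu only: max(23/3, 1404/190) = 7.667 servings → $8.43.
avocado + edamame with both targets exact would need a negative amount; discard.
avocado + banana with both targets exact would need a negative amount; discard.
avocado + tofu: the both-tight solution has a negative serving — not a feasible corner.
edamame + banana with both targets exact would need a negative amount; discard.
edamame + tofu: intersection lies outside the first quadrant.
banana + tofu: intersection lies outside the first quadrant.
The minimum over all feasible corners is $3.45.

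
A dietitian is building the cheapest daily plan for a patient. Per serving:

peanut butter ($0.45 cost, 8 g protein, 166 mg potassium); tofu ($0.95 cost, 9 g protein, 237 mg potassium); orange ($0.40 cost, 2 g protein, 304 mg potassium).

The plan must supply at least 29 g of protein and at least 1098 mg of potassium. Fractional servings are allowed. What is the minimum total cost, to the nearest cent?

$2.17

Compare the cost at each extreme point of the feasible region.
peanut butter only: max(29/8, 1098/166) = 6.614 servings → $2.98.
tofu only: max(29/9, 1098/237) = 4.633 servings → $4.40.
orange only: max(29/2, 1098/304) = 14.5 servings → $5.80.
peanut butter + tofu: intersection lies outside the first quadrant.
peanut butter + orange with both tight: 3.152 servings and 1.89 servings → $2.17.
tofu + orange with both tight: 2.927 servings and 1.33 servings → $3.31.
Cheapest feasible corner: $2.17.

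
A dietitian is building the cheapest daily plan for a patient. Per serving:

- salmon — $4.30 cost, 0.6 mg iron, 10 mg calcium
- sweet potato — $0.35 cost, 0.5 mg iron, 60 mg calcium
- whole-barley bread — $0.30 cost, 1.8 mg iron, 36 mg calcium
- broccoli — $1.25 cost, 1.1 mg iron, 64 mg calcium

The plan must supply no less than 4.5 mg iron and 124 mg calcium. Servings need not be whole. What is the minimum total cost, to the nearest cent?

$0.93

An LP optimum is at a vertex; with two nutrient constraints at most two foods are used. Check each candidate.
salmon only: max(4.5/0.6, 124/10) = 12.4 servings → $53.32.
sweet potato only: max(4.5/0.5, 124/60) = 9 servings → $3.15.
whole-barley bread only: max(4.5/1.8, 124/36) = 3.444 servings → $1.03.
broccoli only: max(4.5/1.1, 124/64) = 4.091 servings → $5.11.
salmon + sweet potato with both tight: 6.71 servings and 0.9484 servings → $29.18.
salmon + whole-barley bread: intersection lies outside the first quadrant.
salmon + broccoli with both tight: 5.533 servings and 1.073 servings → $25.13.
sweet potato + whole-barley bread with both tight: 0.68 servings and 2.311 servings → $0.93.
sweet potato + broccoli: intersection lies outside the first quadrant.
whole-barley bread + broccoli with both tight: 2.005 servings and 0.8095 servings → $1.61.
Cheapest feasible corner: $0.93.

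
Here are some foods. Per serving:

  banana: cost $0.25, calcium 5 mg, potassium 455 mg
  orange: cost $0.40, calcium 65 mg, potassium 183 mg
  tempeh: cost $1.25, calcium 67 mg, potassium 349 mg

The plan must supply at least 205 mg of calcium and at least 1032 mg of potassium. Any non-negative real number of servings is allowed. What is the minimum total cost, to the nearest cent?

At the optimum either one food covers both requirements or two foods hit both targets exactly; no other combination can be cheaper.
banana only: max(205/5, 1032/455) = 41 servings → $10.25.
orange only: max(205/65, 1032/183) = 5.639 servings → $2.26.
tempeh only: max(205/67, 1032/349) = 3.06 servings → $3.82.
banana + orange with both tight: 1.032 servings and 3.074 servings → $1.49.
banana + tempeh: intersection lies outside the first quadrant.
orange + tempeh with both tight: 0.2303 servings and 2.836 servings → $3.64.
Cheapest feasible corner: $1.49.

$1.49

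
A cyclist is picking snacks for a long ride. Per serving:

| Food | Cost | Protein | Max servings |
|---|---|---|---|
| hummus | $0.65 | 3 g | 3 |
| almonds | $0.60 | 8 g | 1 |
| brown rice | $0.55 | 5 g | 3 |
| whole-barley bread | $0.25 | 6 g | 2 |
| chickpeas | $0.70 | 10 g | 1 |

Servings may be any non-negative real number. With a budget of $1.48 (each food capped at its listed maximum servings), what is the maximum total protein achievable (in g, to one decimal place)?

25.7 g

Protein per dollar: whole-barley bread 24, chickpeas 14.29, almonds 13.33, brown rice 9.091, hummus 4.615.
Take 2 servings of whole-barley bread: spends $0.50, +12.0 g protein (running total 12.0 g).
Take 1 serving of chickpeas: spends $0.70, +10.0 g protein (running total 22.0 g).
Take 0.4667 servings of almonds: spends $0.28, +3.7 g protein (running total 25.7 g).
Filling greedily by protein-per-dollar is optimal for one linear limit, giving 25.7 g.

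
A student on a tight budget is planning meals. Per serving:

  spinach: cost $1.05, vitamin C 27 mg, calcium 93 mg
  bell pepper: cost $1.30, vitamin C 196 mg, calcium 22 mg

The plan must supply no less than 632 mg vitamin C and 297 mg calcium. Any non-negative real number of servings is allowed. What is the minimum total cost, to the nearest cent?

$6.38

spinach only: max(632/27, 297/93) = 23.41 servings → $24.58.
bell pepper only: max(632/196, 297/22) = 13.5 servings → $17.55.
spinach + bell pepper with both tight: 2.513 servings and 2.878 servings → $6.38.
The minimum over all feasible corners is $6.38.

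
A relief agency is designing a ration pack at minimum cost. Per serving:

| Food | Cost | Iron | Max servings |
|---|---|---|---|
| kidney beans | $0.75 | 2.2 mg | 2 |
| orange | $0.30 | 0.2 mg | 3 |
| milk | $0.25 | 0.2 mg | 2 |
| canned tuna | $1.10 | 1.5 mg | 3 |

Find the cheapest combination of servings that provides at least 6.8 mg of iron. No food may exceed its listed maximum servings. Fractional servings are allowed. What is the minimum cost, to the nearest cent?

$3.26

Cost per mg of iron: kidney beans $0.3409, canned tuna $0.7333, milk $1.2500, orange $1.5000.
Take 2 servings of kidney beans: +4.4 mg iron for $1.50 (total $1.50, still need 2.4 mg).
Take 1.6 servings of canned tuna: +2.4 mg iron for $1.76 (total $3.26, still need 0.0 mg).
Greedy by cheapest-per-mg is optimal for a single linear constraint, so the minimum cost is $3.26.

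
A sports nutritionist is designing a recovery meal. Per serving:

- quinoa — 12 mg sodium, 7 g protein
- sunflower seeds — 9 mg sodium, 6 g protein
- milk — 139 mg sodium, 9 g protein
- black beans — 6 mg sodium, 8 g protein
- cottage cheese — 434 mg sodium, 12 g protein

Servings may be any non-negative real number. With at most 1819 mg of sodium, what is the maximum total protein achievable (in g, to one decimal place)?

Protein per mg sodium: black beans 1.333, sunflower seeds 0.6667, quinoa 0.5833, milk 0.06475, cottage cheese 0.02765.
With no serving limits, spend the whole sodium allowance on black beans: 1819 mg / 6 mg × 8 g = 2425.3 g.

2425.3 g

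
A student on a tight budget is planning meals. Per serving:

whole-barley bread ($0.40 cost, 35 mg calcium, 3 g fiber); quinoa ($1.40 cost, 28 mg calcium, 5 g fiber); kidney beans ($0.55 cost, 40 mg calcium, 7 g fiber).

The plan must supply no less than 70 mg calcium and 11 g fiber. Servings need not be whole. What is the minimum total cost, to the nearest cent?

$0.93

At the optimum either one food covers both requirements or two foods hit both targets exactly; no other combination can be cheaper.
whole-barley bread only: max(70/35, 11/3) = 3.667 servings → $1.47.
quinoa only: max(70/28, 11/5) = 2.5 servings → $3.50.
kidney beans only: max(70/40, 11/7) = 1.75 servings → $0.96.
whole-barley bread + quinoa with both tight: 0.4615 servings and 1.923 servings → $2.88.
whole-barley bread + kidney beans with both tight: 0.4 servings and 1.4 servings → $0.93.
quinoa + kidney beans with both targets exact would need a negative amount; discard.
Cheapest feasible corner: $0.93.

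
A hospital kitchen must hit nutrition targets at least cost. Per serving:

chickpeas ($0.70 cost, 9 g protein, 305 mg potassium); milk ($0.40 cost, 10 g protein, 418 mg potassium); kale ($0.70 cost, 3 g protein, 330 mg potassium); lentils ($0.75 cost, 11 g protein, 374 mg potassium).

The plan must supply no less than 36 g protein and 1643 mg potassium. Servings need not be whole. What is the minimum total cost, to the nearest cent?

$1.57

This is a tiny linear program; its minimum lies at a vertex of the feasible set. List the vertices and price them.
chickpeas only: max(36/9, 1643/305) = 5.387 servings → $3.77.
milk only: max(36/10, 1643/418) = 3.931 servings → $1.57.
kale only: max(36/3, 1643/330) = 12 servings → $8.40.
lentils only: max(36/11, 1643/374) = 4.393 servings → $3.29.
chickpeas + milk: the both-tight solution has a negative serving — not a feasible corner.
chickpeas + kale with both tight: 3.382 servings and 1.853 servings → $3.66.
chickpeas + lentils: the both-tight solution has a negative serving — not a feasible corner.
milk + kale with both tight: 3.397 servings and 0.6755 servings → $1.83.
milk + lentils: the both-tight solution has a negative serving — not a feasible corner.
kale + lentils with both tight: 1.838 servings and 2.772 servings → $3.37.
The minimum over all feasible corners is $1.57.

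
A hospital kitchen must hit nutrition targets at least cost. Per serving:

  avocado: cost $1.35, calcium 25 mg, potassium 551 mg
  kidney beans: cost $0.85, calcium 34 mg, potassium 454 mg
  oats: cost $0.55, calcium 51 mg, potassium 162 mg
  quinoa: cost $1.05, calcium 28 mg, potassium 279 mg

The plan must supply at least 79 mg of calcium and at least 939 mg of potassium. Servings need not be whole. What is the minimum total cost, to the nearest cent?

$1.81

The cheapest plan sits at a corner of the feasible region — with two constraints it uses at most two foods.
avocado only: max(79/25, 939/551) = 3.16 servings → $4.27.
kidney beans only: max(79/34, 939/454) = 2.324 servings → $1.98.
oats only: max(79/51, 939/162) = 5.796 servings → $3.19.
quinoa only: max(79/28, 939/279) = 3.366 servings → $3.53.
avocado + kidney beans: intersection lies outside the first quadrant.
avocado + oats with both tight: 1.459 servings and 0.8338 servings → $2.43.
avocado + quinoa with both tight: 0.5029 servings and 2.372 servings → $3.17.
kidney beans + oats with both tight: 1.989 servings and 0.2233 servings → $1.81.
kidney beans + quinoa with both tight: 1.318 servings and 1.221 servings → $2.40.
oats + quinoa: intersection lies outside the first quadrant.
The minimum over all feasible corners is $1.81.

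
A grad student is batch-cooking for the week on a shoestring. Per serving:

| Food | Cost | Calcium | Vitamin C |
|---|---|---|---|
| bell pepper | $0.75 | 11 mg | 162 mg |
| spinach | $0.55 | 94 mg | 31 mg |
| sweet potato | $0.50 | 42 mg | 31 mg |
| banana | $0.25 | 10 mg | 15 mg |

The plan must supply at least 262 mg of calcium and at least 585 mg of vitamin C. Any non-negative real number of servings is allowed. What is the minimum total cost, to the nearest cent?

bell pepper only: max(262/11, 585/162) = 23.82 servings → $17.86.
spinach only: max(262/94, 585/31) = 18.87 servings → $10.38.
sweet potato only: max(262/42, 585/31) = 18.87 servings → $9.44.
banana only: max(262/10, 585/15) = 39 servings → $9.75.
bell pepper + spinach with both tight: 3.148 servings and 2.419 servings → $3.69.
bell pepper + sweet potato with both tight: 2.545 servings and 5.572 servings → $4.69.
bell pepper + banana with both tight: 1.32 servings and 24.75 servings → $7.18.
spinach + sweet potato: the both-tight solution has a negative serving — not a feasible corner.
spinach + banana with both targets exact would need a negative amount; discard.
sweet potato + banana: intersection lies outside the first quadrant.
Cheapest feasible corner: $3.69.

$3.69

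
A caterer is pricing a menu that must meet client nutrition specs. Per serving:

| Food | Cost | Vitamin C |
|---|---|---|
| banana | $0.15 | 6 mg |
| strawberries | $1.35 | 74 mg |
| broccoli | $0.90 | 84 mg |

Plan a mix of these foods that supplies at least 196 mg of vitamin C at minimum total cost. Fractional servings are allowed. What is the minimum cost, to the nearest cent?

$2.10

Cost per mg of vitamin C: broccoli $0.0107, strawberries $0.0182, banana $0.0250.
With no serving limits, use only broccoli: 196 mg / 84 mg = 2.333 servings × $0.90 = $2.10.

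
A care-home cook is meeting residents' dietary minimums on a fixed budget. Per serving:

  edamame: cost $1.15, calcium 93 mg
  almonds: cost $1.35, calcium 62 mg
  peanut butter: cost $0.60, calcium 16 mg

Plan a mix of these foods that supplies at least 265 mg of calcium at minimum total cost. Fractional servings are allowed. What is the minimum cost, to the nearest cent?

$3.28

Cost per mg of calcium: edamame $0.0124, almonds $0.0218, peanut butter $0.0375.
With no serving limits, use only edamame: 265 mg / 93 mg = 2.849 servings × $1.15 = $3.28.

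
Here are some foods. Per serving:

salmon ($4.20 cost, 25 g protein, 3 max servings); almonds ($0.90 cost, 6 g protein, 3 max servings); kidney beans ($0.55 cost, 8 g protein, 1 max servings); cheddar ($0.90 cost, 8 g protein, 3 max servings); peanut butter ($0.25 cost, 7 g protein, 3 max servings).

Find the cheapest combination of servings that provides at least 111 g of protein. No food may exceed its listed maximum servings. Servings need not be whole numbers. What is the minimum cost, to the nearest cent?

Cost per g of protein: peanut butter $0.0357, kidney beans $0.0688, cheddar $0.1125, almonds $0.1500, salmon $0.1680.
Take 3 servings of peanut butter: +21.0 g protein for $0.75 (total $0.75, still need 90.0 g).
Take 1 serving of kidney beans: +8.0 g protein for $0.55 (total $1.30, still need 82.0 g).
Take 3 servings of cheddar: +24.0 g protein for $2.70 (total $4.00, still need 58.0 g).
Take 3 servings of almonds: +18.0 g protein for $2.70 (total $6.70, still need 40.0 g).
Take 1.6 servings of salmon: +40.0 g protein for $6.72 (total $13.42, still need 0.0 g).
Filling from the cheapest source first is optimal under one linear minimum: $13.42.

$13.42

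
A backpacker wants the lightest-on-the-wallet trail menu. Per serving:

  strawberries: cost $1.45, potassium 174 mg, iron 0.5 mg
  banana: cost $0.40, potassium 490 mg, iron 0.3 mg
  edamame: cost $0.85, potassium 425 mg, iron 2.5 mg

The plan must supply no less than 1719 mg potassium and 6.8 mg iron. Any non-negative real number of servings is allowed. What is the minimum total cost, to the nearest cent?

With two linear requirements the optimum uses one or two foods; enumerate the corners.
strawberries only: max(1719/174, 6.8/0.5) = 13.6 servings → $19.72.
banana only: max(1719/490, 6.8/0.3) = 22.67 servings → $9.07.
edamame only: max(1719/425, 6.8/2.5) = 4.045 servings → $3.44.
strawberries + banana: intersection lies outside the first quadrant.
strawberries + edamame with both tight: 6.326 servings and 1.455 servings → $10.41.
banana + edamame with both tight: 1.282 servings and 2.566 servings → $2.69.
The minimum over all feasible corners is $2.69.

$2.69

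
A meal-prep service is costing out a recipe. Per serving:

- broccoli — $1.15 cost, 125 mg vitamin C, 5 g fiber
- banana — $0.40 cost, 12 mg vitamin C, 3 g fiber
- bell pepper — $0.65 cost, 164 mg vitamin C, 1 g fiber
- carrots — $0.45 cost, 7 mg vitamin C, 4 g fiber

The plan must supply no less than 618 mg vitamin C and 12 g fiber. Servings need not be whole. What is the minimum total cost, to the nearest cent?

A basic optimal solution has at most two foods positive. Try each food alone and each pair with both targets met exactly.
broccoli only: max(618/125, 12/5) = 4.944 servings → $5.69.
banana only: max(618/12, 12/3) = 51.5 servings → $20.60.
bell pepper only: max(618/164, 12/1) = 12 servings → $7.80.
carrots only: max(618/7, 12/4) = 88.29 servings → $39.73.
broccoli + banana with both targets exact would need a negative amount; discard.
broccoli + bell pepper with both tight: 1.942 servings and 2.288 servings → $3.72.
broccoli + carrots: the both-tight solution has a negative serving — not a feasible corner.
banana + bell pepper with both tight: 2.812 servings and 3.562 servings → $3.44.
banana + carrots with both targets exact would need a negative amount; discard.
bell pepper + carrots with both tight: 3.68 servings and 2.08 servings → $3.33.
So the least-cost plan costs $3.33.

$3.33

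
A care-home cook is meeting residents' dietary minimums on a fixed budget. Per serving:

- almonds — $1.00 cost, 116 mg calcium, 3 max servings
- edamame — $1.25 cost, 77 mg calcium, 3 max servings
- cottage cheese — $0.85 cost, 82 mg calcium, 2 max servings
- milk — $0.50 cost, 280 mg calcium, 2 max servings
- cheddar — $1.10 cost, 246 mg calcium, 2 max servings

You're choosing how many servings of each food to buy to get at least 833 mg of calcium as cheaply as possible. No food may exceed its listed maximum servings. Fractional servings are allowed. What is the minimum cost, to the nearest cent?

$2.22

Cost per mg of calcium: milk $0.0018, cheddar $0.0045, almonds $0.0086, cottage cheese $0.0104, edamame $0.0162.
Take 2 servings of milk: +560.0 mg calcium for $1.00 (total $1.00, still need 273.0 mg).
Take 1.11 servings of cheddar: +273.0 mg calcium for $1.22 (total $2.22, still need 0.0 mg).
Filling from the cheapest source first is optimal under one linear minimum: $2.22.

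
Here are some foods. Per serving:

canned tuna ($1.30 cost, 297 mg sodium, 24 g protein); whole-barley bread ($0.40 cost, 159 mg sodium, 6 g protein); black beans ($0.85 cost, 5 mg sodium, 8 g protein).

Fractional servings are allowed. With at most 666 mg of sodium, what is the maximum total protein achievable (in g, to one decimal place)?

1065.6 g

Protein per mg sodium: black beans 1.6, canned tuna 0.08081, whole-barley bread 0.03774.
With no serving limits, spend the whole sodium allowance on black beans: 666 mg / 5 mg × 8 g = 1065.6 g.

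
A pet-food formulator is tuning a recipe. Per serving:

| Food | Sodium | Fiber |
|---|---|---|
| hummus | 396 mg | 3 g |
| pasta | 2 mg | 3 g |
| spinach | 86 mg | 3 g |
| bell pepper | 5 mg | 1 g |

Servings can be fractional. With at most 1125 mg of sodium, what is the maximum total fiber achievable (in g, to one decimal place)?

Fiber per mg sodium: pasta 1.5, bell pepper 0.2, spinach 0.03488, hummus 0.007576.
With no serving limits, spend the whole sodium allowance on pasta: 1125 mg / 2 mg × 3 g = 1687.5 g.

1687.5 g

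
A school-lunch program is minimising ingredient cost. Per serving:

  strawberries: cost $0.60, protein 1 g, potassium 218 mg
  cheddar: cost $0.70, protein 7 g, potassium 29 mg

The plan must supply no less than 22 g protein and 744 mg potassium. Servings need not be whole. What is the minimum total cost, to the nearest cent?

$3.73

strawberries only: max(22/1, 744/218) = 22 servings → $13.20.
cheddar only: max(22/7, 744/29) = 25.66 servings → $17.96.
strawberries + cheddar with both tight: 3.053 servings and 2.707 servings → $3.73.
So the least-cost plan costs $3.73.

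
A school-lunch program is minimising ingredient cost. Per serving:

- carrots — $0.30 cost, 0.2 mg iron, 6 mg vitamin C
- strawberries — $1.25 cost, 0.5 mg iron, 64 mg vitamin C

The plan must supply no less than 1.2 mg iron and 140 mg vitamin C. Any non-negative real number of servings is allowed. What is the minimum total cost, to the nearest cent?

$2.86

The cheapest plan sits at a corner of the feasible region — with two constraints it uses at most two foods.
carrots only: max(1.2/0.2, 140/6) = 23.33 servings → $7.00.
strawberries only: max(1.2/0.5, 140/64) = 2.4 servings → $3.00.
carrots + strawberries with both tight: 0.6939 servings and 2.122 servings → $2.86.
Cheapest feasible corner: $2.86.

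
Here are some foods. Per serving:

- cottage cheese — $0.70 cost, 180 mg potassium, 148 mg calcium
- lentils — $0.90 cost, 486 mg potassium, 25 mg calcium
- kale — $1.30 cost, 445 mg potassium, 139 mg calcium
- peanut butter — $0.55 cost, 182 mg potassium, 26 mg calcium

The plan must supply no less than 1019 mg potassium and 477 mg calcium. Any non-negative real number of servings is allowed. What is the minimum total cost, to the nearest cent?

For a min-cost LP with two ≥-constraints, a basic feasible solution has at most two positive variables.
cottage cheese only: max(1019/180, 477/148) = 5.661 servings → $3.96.
lentils only: max(1019/486, 477/25) = 19.08 servings → $17.17.
kale only: max(1019/445, 477/139) = 3.432 servings → $4.46.
peanut butter only: max(1019/182, 477/26) = 18.35 servings → $10.09.
cottage cheese + lentils with both tight: 3.06 servings and 0.9633 servings → $3.01.
cottage cheese + kale with both tight: 1.729 servings and 1.59 servings → $3.28.
cottage cheese + peanut butter with both tight: 2.71 servings and 2.918 servings → $3.50.
lentils + kale: the both-tight solution has a negative serving — not a feasible corner.
lentils + peanut butter: the both-tight solution has a negative serving — not a feasible corner.
kale + peanut butter with both targets exact would need a negative amount; discard.
The minimum over all feasible corners is $3.01.

$3.01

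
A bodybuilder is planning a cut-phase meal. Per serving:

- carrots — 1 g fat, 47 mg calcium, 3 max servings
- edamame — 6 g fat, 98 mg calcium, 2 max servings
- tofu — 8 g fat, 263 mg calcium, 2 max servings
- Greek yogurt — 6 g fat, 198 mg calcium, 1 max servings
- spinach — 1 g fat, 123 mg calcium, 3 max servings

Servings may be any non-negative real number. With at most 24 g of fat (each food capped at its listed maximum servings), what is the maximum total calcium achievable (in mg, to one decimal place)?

Calcium per g fat: spinach 123, carrots 47, Greek yogurt 33, tofu 32.88, edamame 16.33.
Take 3 servings of spinach: uses 3 g fat, +369.0 mg calcium (running total 369.0 mg).
Take 3 servings of carrots: uses 3 g fat, +141.0 mg calcium (running total 510.0 mg).
Take 1 serving of Greek yogurt: uses 6 g fat, +198.0 mg calcium (running total 708.0 mg).
Take 1.5 servings of tofu: uses 12 g fat, +394.5 mg calcium (running total 1102.5 mg).
Greedy by best ratio exhausts the fat allowance optimally: 1102.5 mg.

1102.5 mg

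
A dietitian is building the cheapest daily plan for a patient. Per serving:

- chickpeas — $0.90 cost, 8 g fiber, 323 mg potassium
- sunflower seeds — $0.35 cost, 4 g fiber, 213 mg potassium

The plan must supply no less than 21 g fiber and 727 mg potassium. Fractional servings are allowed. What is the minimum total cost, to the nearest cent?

$1.84

For a min-cost LP with two ≥-constraints, a basic feasible solution has at most two positive variables.
chickpeas only: max(21/8, 727/323) = 2.625 servings → $2.36.
sunflower seeds only: max(21/4, 727/213) = 5.25 servings → $1.84.
chickpeas + sunflower seeds with both targets exact would need a negative amount; discard.
So the least-cost plan costs $1.84.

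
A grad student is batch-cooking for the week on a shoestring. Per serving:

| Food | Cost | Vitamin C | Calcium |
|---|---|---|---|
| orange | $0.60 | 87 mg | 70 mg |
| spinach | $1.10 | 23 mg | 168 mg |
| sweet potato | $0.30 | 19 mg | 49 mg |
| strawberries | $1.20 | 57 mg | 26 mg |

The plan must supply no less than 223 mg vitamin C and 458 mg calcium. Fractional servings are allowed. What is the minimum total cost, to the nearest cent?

orange only: max(223/87, 458/70) = 6.543 servings → $3.93.
spinach only: max(223/23, 458/168) = 9.696 servings → $10.67.
sweet potato only: max(223/19, 458/49) = 11.74 servings → $3.52.
strawberries only: max(223/57, 458/26) = 17.62 servings → $21.14.
orange + spinach with both tight: 2.071 servings and 1.863 servings → $3.29.
orange + sweet potato with both tight: 0.7586 servings and 8.263 servings → $2.93.
orange + strawberries with both targets exact would need a negative amount; discard.
spinach + sweet potato: intersection lies outside the first quadrant.
spinach + strawberries with both tight: 2.262 servings and 3 servings → $6.09.
sweet potato + strawberries with both tight: 8.833 servings and 0.9678 servings → $3.81.
So the least-cost plan costs $2.93.

$2.93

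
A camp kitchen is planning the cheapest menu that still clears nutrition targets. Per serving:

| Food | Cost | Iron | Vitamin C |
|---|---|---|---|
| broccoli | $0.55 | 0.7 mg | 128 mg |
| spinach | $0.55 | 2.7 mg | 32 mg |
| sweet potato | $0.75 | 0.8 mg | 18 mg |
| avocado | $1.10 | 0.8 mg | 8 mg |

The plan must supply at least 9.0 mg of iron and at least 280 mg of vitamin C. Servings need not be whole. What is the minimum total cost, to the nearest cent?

An LP optimum is at a vertex; with two nutrient constraints at most two foods are used. Check each candidate.
broccoli only: max(9.0/0.7, 280/128) = 12.86 servings → $7.07.
spinach only: max(9.0/2.7, 280/32) = 8.75 servings → $4.81.
sweet potato only: max(9.0/0.8, 280/18) = 15.56 servings → $11.67.
avocado only: max(9.0/0.8, 280/8) = 35 servings → $38.50.
broccoli + spinach with both tight: 1.448 servings and 2.958 servings → $2.42.
broccoli + sweet potato with both tight: 0.6904 servings and 10.65 servings → $8.36.
broccoli + avocado with both tight: 1.57 servings and 9.876 servings → $11.73.
spinach + sweet potato: intersection lies outside the first quadrant.
spinach + avocado: intersection lies outside the first quadrant.
sweet potato + avocado: intersection lies outside the first quadrant.
Cheapest feasible corner: $2.42.

$2.42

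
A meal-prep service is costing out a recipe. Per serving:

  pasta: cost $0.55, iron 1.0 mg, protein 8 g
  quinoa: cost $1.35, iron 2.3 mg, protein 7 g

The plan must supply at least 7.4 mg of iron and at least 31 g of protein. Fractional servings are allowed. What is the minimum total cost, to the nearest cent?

pasta only: max(7.4/1.0, 31/8) = 7.4 servings → $4.07.
quinoa only: max(7.4/2.3, 31/7) = 4.429 servings → $5.98.
pasta + quinoa with both tight: 1.711 servings and 2.474 servings → $4.28.
The minimum over all feasible corners is $4.07.

$4.07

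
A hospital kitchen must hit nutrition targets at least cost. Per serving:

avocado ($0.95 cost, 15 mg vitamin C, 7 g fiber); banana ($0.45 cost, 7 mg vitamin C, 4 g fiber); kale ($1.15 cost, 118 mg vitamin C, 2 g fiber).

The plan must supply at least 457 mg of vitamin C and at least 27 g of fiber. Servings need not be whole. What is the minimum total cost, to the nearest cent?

An LP optimum is at a vertex; with two nutrient constraints at most two foods are used. Check each candidate.
avocado only: max(457/15, 27/7) = 30.47 servings → $28.94.
banana only: max(457/7, 27/4) = 65.29 servings → $29.38.
kale only: max(457/118, 27/2) = 13.5 servings → $15.53.
avocado + banana with both targets exact would need a negative amount; discard.
avocado + kale with both tight: 2.854 servings and 3.51 servings → $6.75.
banana + kale with both tight: 4.961 servings and 3.579 servings → $6.35.
The minimum over all feasible corners is $6.35.

$6.35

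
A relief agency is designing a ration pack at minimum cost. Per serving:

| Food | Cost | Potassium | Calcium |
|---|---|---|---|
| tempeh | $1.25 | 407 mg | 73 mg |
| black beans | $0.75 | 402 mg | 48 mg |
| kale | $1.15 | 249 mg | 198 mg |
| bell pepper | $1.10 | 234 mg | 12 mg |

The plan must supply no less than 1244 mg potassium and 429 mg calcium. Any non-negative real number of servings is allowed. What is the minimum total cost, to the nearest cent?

The cheapest plan sits at a corner of the feasible region — with two constraints it uses at most two foods.
tempeh only: max(1244/407, 429/73) = 5.877 servings → $7.35.
black beans only: max(1244/402, 429/48) = 8.938 servings → $6.70.
kale only: max(1244/249, 429/198) = 4.996 servings → $5.75.
bell pepper only: max(1244/234, 429/12) = 35.75 servings → $39.33.
tempeh + black beans: the both-tight solution has a negative serving — not a feasible corner.
tempeh + kale with both tight: 2.235 servings and 1.343 servings → $4.34.
tempeh + bell pepper: the both-tight solution has a negative serving — not a feasible corner.
black beans + kale with both tight: 2.062 servings and 1.667 servings → $3.46.
black beans + bell pepper: intersection lies outside the first quadrant.
kale + bell pepper with both tight: 1.972 servings and 3.218 servings → $5.81.
So the least-cost plan costs $3.46.

$3.46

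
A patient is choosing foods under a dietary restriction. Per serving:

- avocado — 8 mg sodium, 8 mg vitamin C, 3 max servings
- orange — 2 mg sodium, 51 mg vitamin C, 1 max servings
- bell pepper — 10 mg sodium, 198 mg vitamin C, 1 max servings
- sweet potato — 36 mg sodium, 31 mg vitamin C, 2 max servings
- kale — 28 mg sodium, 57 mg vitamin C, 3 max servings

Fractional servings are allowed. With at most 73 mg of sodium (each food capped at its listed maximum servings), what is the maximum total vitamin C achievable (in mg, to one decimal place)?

Vitamin C per mg sodium: orange 25.5, bell pepper 19.8, kale 2.036, avocado 1, sweet potato 0.8611.
Take 1 serving of orange: uses 2 mg sodium, +51.0 mg vitamin C (running total 51.0 mg).
Take 1 serving of bell pepper: uses 10 mg sodium, +198.0 mg vitamin C (running total 249.0 mg).
Take 2.179 servings of kale: uses 61 mg sodium, +124.2 mg vitamin C (running total 373.2 mg).
Filling greedily by vitamin C-per-mg sodium is optimal for one linear limit, giving 373.2 mg.

373.2 mg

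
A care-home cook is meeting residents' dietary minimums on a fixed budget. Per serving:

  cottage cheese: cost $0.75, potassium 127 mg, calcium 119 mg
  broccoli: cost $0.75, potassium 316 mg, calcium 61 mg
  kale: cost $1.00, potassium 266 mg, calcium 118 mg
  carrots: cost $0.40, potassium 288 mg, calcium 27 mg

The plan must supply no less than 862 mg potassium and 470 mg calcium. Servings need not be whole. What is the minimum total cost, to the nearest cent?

cottage cheese only: max(862/127, 470/119) = 6.787 servings → $5.09.
broccoli only: max(862/316, 470/61) = 7.705 servings → $5.78.
kale only: max(862/266, 470/118) = 3.983 servings → $3.98.
carrots only: max(862/288, 470/27) = 17.41 servings → $6.96.
cottage cheese + broccoli with both tight: 3.213 servings and 1.436 servings → $3.49.
cottage cheese + kale with both tight: 1.398 servings and 2.573 servings → $3.62.
cottage cheese + carrots with both tight: 3.634 servings and 1.391 servings → $3.28.
broccoli + kale: intersection lies outside the first quadrant.
broccoli + carrots: intersection lies outside the first quadrant.
kale + carrots: the both-tight solution has a negative serving — not a feasible corner.
Cheapest feasible corner: $3.28.

$3.28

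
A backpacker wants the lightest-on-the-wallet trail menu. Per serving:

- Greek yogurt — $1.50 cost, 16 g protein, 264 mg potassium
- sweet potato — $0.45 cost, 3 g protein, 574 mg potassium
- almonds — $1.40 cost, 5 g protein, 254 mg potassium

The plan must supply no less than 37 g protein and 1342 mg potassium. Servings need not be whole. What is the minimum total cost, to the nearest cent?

Greek yogurt only: max(37/16, 1342/264) = 5.083 servings → $7.62.
sweet potato only: max(37/3, 1342/574) = 12.33 servings → $5.55.
almonds only: max(37/5, 1342/254) = 7.4 servings → $10.36.
Greek yogurt + sweet potato with both tight: 2.051 servings and 1.395 servings → $3.70.
Greek yogurt + almonds with both tight: 0.9796 servings and 4.265 servings → $7.44.
sweet potato + almonds: the both-tight solution has a negative serving — not a feasible corner.
So the least-cost plan costs $3.70.

$3.70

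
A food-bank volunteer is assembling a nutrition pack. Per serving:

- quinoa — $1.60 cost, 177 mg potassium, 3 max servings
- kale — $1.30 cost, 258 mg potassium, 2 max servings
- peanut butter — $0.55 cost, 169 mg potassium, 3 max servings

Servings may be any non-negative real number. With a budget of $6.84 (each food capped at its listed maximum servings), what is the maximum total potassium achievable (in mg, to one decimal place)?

Potassium per dollar: peanut butter 307.3, kale 198.5, quinoa 110.6.
Take 3 servings of peanut butter: spends $1.65, +507.0 mg potassium (running total 507.0 mg).
Take 2 servings of kale: spends $2.60, +516.0 mg potassium (running total 1023.0 mg).
Take 1.619 servings of quinoa: spends $2.59, +286.5 mg potassium (running total 1309.5 mg).
Greedy by best ratio exhausts the cost allowance optimally: 1309.5 mg.

1309.5 mg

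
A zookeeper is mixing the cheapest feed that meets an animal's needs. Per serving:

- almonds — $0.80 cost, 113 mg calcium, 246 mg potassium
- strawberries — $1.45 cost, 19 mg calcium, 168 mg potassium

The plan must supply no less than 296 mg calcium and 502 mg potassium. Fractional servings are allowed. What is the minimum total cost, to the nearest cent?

almonds only: max(296/113, 502/246) = 2.619 servings → $2.10.
strawberries only: max(296/19, 502/168) = 15.58 servings → $22.59.
almonds + strawberries: intersection lies outside the first quadrant.
Cheapest feasible corner: $2.10.

$2.10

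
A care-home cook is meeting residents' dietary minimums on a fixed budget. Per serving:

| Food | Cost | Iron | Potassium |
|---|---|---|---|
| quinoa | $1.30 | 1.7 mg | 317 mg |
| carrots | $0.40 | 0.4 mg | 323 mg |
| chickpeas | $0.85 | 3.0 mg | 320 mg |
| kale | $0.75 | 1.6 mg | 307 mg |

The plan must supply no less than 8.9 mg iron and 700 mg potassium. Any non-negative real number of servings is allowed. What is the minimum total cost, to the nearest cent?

quinoa only: max(8.9/1.7, 700/317) = 5.235 servings → $6.81.
carrots only: max(8.9/0.4, 700/323) = 22.25 servings → $8.90.
chickpeas only: max(8.9/3.0, 700/320) = 2.967 servings → $2.52.
kale only: max(8.9/1.6, 700/307) = 5.562 servings → $4.17.
quinoa + carrots: intersection lies outside the first quadrant.
quinoa + chickpeas with both targets exact would need a negative amount; discard.
quinoa + kale: intersection lies outside the first quadrant.
carrots + chickpeas with both targets exact would need a negative amount; discard.
carrots + kale: intersection lies outside the first quadrant.
chickpeas + kale: intersection lies outside the first quadrant.
The minimum over all feasible corners is $2.52.

$2.52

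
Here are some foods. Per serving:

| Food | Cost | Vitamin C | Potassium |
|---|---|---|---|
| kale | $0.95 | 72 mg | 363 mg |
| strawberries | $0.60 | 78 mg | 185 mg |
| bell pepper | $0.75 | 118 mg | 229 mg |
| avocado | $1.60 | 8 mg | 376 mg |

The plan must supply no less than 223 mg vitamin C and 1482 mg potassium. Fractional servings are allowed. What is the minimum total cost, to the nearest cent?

$3.88

Two binding constraints pin down two serving amounts, so the optimal mix uses at most two foods. The candidates are each food alone (scaled to the tighter of vitamin C/potassium) and each pair with both constraints tight.
kale only: max(223/72, 1482/363) = 4.083 servings → $3.88.
strawberries only: max(223/78, 1482/185) = 8.011 servings → $4.81.
bell pepper only: max(223/118, 1482/229) = 6.472 servings → $4.85.
avocado only: max(223/8, 1482/376) = 27.88 servings → $44.60.
kale + strawberries: the both-tight solution has a negative serving — not a feasible corner.
kale + bell pepper: the both-tight solution has a negative serving — not a feasible corner.
kale + avocado with both tight: 2.979 servings and 1.066 servings → $4.53.
strawberries + bell pepper with both targets exact would need a negative amount; discard.
strawberries + avocado with both tight: 2.585 servings and 2.67 servings → $5.82.
bell pepper + avocado with both tight: 1.692 servings and 2.911 servings → $5.93.
The minimum over all feasible corners is $3.88.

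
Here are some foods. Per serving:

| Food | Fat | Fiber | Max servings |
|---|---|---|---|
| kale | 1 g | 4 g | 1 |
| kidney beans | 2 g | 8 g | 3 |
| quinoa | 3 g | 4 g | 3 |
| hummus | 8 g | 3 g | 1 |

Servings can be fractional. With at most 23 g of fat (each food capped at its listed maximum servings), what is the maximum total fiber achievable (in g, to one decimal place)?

42.6 g

Fiber per g fat: kale 4, kidney beans 4, quinoa 1.333, hummus 0.375.
Take 1 serving of kale: uses 1 g fat, +4.0 g fiber (running total 4.0 g).
Take 3 servings of kidney beans: uses 6 g fat, +24.0 g fiber (running total 28.0 g).
Take 3 servings of quinoa: uses 9 g fat, +12.0 g fiber (running total 40.0 g).
Take 0.875 servings of hummus: uses 7 g fat, +2.6 g fiber (running total 42.6 g).
Filling greedily by fiber-per-g fat is optimal for one linear limit, giving 42.6 g.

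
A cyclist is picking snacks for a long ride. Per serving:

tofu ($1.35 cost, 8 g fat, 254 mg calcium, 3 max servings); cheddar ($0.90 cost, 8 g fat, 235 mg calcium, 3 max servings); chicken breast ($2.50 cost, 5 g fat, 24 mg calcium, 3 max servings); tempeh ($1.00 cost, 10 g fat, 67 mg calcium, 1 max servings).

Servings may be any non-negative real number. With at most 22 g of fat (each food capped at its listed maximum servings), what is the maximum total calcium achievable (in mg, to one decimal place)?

698.5 mg

Calcium per g fat: tofu 31.75, cheddar 29.38, tempeh 6.7, chicken breast 4.8.
Take 2.75 servings of tofu: uses 22 g fat, +698.5 mg calcium (running total 698.5 mg).
Greedy by best ratio exhausts the fat allowance optimally: 698.5 mg.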